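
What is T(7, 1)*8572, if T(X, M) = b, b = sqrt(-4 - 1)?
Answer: 8572*I*sqrt(5) ≈ 19168.0*I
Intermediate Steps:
b = I*sqrt(5) (b = sqrt(-5) = I*sqrt(5) ≈ 2.2361*I)
T(X, M) = I*sqrt(5)
T(7, 1)*8572 = (I*sqrt(5))*8572 = 8572*I*sqrt(5)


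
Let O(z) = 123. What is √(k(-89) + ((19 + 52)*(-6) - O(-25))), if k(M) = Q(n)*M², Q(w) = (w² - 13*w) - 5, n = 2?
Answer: 12*I*√1489 ≈ 463.05*I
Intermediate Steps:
Q(w) = -5 + w² - 13*w
k(M) = -27*M² (k(M) = (-5 + 2² - 13*2)*M² = (-5 + 4 - 26)*M² = -27*M²)
√(k(-89) + ((19 + 52)*(-6) - O(-25))) = √(-27*(-89)² + ((19 + 52)*(-6) - 1*123)) = √(-27*7921 + (71*(-6) - 123)) = √(-213867 + (-426 - 123)) = √(-213867 - 549) = √(-214416) = 12*I*√1489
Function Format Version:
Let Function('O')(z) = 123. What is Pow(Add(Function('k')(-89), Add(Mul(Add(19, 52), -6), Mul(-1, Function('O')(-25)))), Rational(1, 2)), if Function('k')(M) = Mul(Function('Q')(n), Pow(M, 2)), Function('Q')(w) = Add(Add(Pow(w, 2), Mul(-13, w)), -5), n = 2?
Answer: Mul(12, I, Pow(1489, Rational(1, 2))) ≈ Mul(463.05, I)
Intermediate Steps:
Function('Q')(w) = Add(-5, Pow(w, 2), Mul(-13, w))
Function('k')(M) = Mul(-27, Pow(M, 2)) (Function('k')(M) = Mul(Add(-5, Pow(2, 2), Mul(-13, 2)), Pow(M, 2)) = Mul(Add(-5, 4, -26), Pow(M, 2)) = Mul(-27, Pow(M, 2)))
Pow(Add(Function('k')(-89), Add(Mul(Add(19, 52), -6), Mul(-1, Function('O')(-25)))), Rational(1, 2)) = Pow(Add(Mul(-27, Pow(-89, 2)), Add(Mul(Add(19, 52), -6), Mul(-1, 123))), Rational(1, 2)) = Pow(Add(Mul(-27, 7921), Add(Mul(71, -6), -123)), Rational(1, 2)) = Pow(Add(-213867, Add(-426, -123)), Rational(1, 2)) = Pow(Add(-213867, -549), Rational(1, 2)) = Pow(-214416, Rational(1, 2)) = Mul(12, I, Pow(1489, Rational(1, 2)))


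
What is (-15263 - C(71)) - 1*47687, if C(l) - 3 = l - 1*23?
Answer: -63001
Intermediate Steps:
C(l) = -20 + l (C(l) = 3 + (l - 1*23) = 3 + (l - 23) = 3 + (-23 + l) = -20 + l)
(-15263 - C(71)) - 1*47687 = (-15263 - (-20 + 71)) - 1*47687 = (-15263 - 1*51) - 47687 = (-15263 - 51) - 47687 = -15314 - 47687 = -63001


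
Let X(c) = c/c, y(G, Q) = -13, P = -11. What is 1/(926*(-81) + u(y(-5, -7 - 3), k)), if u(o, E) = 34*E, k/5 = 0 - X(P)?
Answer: -1/75176 ≈ -1.3302e-5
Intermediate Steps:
X(c) = 1
k = -5 (k = 5*(0 - 1*1) = 5*(0 - 1) = 5*(-1) = -5)
1/(926*(-81) + u(y(-5, -7 - 3), k)) = 1/(926*(-81) + 34*(-5)) = 1/(-75006 - 170) = 1/(-75176) = -1/75176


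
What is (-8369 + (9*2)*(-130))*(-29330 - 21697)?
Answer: 546448143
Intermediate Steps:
(-8369 + (9*2)*(-130))*(-29330 - 21697) = (-8369 + 18*(-130))*(-51027) = (-8369 - 2340)*(-51027) = -10709*(-51027) = 546448143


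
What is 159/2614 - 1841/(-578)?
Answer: 1226069/377723 ≈ 3.2459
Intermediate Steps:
159/2614 - 1841/(-578) = 159*(1/2614) - 1841*(-1/578) = 159/2614 + 1841/578 = 1226069/377723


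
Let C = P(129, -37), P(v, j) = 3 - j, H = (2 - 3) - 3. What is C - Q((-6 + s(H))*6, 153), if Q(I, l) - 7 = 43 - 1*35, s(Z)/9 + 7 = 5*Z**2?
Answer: 25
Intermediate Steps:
H = -4 (H = -1 - 3 = -4)
s(Z) = -63 + 45*Z**2 (s(Z) = -63 + 9*(5*Z**2) = -63 + 45*Z**2)
C = 40 (C = 3 - 1*(-37) = 3 + 37 = 40)
Q(I, l) = 15 (Q(I, l) = 7 + (43 - 1*35) = 7 + (43 - 35) = 7 + 8 = 15)
C - Q((-6 + s(H))*6, 153) = 40 - 1*15 = 40 - 15 = 25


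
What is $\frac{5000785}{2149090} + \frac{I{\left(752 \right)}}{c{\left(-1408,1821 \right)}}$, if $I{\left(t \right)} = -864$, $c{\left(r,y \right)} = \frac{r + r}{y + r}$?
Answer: $\frac{2440457167}{18911992} \approx 129.04$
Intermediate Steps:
$c{\left(r,y \right)} = \frac{2 r}{r + y}$
$\frac{5000785}{2149090} + \frac{I{\left(752 \right)}}{c{\left(-1408,1821 \right)}} = \frac{5000785}{2149090} - \frac{864}{2 \left(-1408\right) \frac{1}{-1408 + 1821}} = 5000785 \cdot \frac{1}{2149090} - \frac{864}{2 \left(-1408\right) \frac{1}{413}} = \frac{1000157}{429818} - \frac{864}{2 \left(-1408\right) \frac{1}{413}} = \frac{1000157}{429818} - \frac{864}{- \frac{2816}{413}} = \frac{1000157}{429818} - - \frac{11151}{88} = \frac{1000157}{429818} + \frac{11151}{88} = \frac{2440457167}{18911992}$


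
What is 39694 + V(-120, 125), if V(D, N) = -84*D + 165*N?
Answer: 70399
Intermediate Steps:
39694 + V(-120, 125) = 39694 + (-84*(-120) + 165*125) = 39694 + (10080 + 20625) = 39694 + 30705 = 70399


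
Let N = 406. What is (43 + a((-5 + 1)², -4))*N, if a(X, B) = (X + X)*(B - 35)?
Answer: -489230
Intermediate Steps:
a(X, B) = 2*X*(-35 + B) (a(X, B) = (2*X)*(-35 + B) = 2*X*(-35 + B))
(43 + a((-5 + 1)², -4))*N = (43 + 2*(-5 + 1)²*(-35 - 4))*406 = (43 + 2*(-4)²*(-39))*406 = (43 + 2*16*(-39))*406 = (43 - 1248)*406 = -1205*406 = -489230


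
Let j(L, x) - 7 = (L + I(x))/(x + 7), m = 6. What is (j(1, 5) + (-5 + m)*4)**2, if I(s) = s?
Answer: 529/4 ≈ 132.25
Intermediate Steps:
j(L, x) = 7 + (L + x)/(7 + x) (j(L, x) = 7 + (L + x)/(x + 7) = 7 + (L + x)/(7 + x))
(j(1, 5) + (-5 + m)*4)**2 = ((49 + 1 + 8*5)/(7 + 5) + (-5 + 6)*4)**2 = ((49 + 1 + 40)/12 + 1*4)**2 = ((1/12)*90 + 4)**2 = (15/2 + 4)**2 = (23/2)**2 = 529/4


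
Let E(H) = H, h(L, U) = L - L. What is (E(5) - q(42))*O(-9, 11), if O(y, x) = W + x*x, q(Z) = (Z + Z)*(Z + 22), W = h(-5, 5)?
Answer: -649891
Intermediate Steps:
h(L, U) = 0
W = 0
q(Z) = 2*Z*(22 + Z) (q(Z) = (2*Z)*(22 + Z) = 2*Z*(22 + Z))
O(y, x) = x**2 (O(y, x) = 0 + x*x = 0 + x**2 = x**2)
(E(5) - q(42))*O(-9, 11) = (5 - 2*42*(22 + 42))*11**2 = (5 - 2*42*64)*121 = (5 - 1*5376)*121 = (5 - 5376)*121 = -5371*121 = -649891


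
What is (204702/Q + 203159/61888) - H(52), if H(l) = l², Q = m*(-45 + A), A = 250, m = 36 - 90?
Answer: -310488409981/114183360 ≈ -2719.2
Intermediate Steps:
m = -54
Q = -11070 (Q = -54*(-45 + 250) = -54*205 = -11070)
(204702/Q + 203159/61888) - H(52) = (204702/(-11070) + 203159/61888) - 1*52² = (204702*(-1/11070) + 203159*(1/61888)) - 1*2704 = (-34117/1845 + 203159/61888) - 2704 = -1736604541/114183360 - 2704 = -310488409981/114183360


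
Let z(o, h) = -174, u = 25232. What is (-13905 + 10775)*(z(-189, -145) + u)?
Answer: -78431540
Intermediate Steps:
(-13905 + 10775)*(z(-189, -145) + u) = (-13905 + 10775)*(-174 + 25232) = -3130*25058 = -78431540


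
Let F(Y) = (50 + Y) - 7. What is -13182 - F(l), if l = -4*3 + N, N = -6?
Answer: -13207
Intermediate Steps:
l = -18 (l = -4*3 - 6 = -12 - 6 = -18)
F(Y) = 43 + Y
-13182 - F(l) = -13182 - (43 - 18) = -13182 - 1*25 = -13182 - 25 = -13207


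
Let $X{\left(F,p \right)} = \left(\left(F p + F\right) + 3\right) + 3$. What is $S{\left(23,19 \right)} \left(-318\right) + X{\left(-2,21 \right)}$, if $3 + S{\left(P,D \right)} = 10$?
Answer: $-2264$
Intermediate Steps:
$S{\left(P,D \right)} = 7$ ($S{\left(P,D \right)} = -3 + 10 = 7$)
$X{\left(F,p \right)} = 6 + F + F p$ ($X{\left(F,p \right)} = \left(\left(F + F p\right) + 3\right) + 3 = \left(3 + F + F p\right) + 3 = 6 + F + F p$)
$S{\left(23,19 \right)} \left(-318\right) + X{\left(-2,21 \right)} = 7 \left(-318\right) - 38 = -2226 - 38 = -2264$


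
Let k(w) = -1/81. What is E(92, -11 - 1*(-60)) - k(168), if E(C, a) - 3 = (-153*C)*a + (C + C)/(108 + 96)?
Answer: -949744558/1377 ≈ -6.8972e+5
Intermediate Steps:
k(w) = -1/81 (k(w) = -1*1/81 = -1/81)
E(C, a) = 3 + C/102 - 153*C*a (E(C, a) = 3 + ((-153*C)*a + (C + C)/(108 + 96)) = 3 + (-153*C*a + (2*C)/204) = 3 + (-153*C*a + (2*C)*(1/204)) = 3 + (-153*C*a + C/102) = 3 + (C/102 - 153*C*a) = 3 + C/102 - 153*C*a)
E(92, -11 - 1*(-60)) - k(168) = (3 + (1/102)*92 - 153*92*(-11 - 1*(-60))) - 1*(-1/81) = (3 + 46/51 - 153*92*(-11 + 60)) + 1/81 = (3 + 46/51 - 153*92*49) + 1/81 = (3 + 46/51 - 689724) + 1/81 = -35175725/51 + 1/81 = -949744558/1377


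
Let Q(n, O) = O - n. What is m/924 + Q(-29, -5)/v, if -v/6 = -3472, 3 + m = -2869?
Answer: -88999/28644 ≈ -3.1071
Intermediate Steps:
m = -2872 (m = -3 - 2869 = -2872)
v = 20832 (v = -6*(-3472) = 20832)
m/924 + Q(-29, -5)/v = -2872/924 + (-5 - 1*(-29))/20832 = -2872*1/924 + (-5 + 29)*(1/20832) = -718/231 + 24*(1/20832) = -718/231 + 1/868 = -88999/28644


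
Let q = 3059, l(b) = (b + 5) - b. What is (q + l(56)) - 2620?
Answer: 444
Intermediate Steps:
l(b) = 5 (l(b) = (5 + b) - b = 5)
(q + l(56)) - 2620 = (3059 + 5) - 2620 = 3064 - 2620 = 444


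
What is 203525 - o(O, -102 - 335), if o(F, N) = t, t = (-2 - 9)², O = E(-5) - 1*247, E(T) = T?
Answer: 203404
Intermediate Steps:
O = -252 (O = -5 - 1*247 = -5 - 247 = -252)
t = 121 (t = (-11)² = 121)
o(F, N) = 121
203525 - o(O, -102 - 335) = 203525 - 1*121 = 203525 - 121 = 203404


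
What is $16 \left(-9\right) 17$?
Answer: $-2448$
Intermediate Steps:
$16 \left(-9\right) 17 = \left(-144\right) 17 = -2448$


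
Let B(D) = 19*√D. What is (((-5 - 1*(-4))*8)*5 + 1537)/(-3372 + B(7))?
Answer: -5047884/11367857 - 28443*√7/11367857 ≈ -0.45067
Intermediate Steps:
(((-5 - 1*(-4))*8)*5 + 1537)/(-3372 + B(7)) = (((-5 - 1*(-4))*8)*5 + 1537)/(-3372 + 19*√7) = (((-5 + 4)*8)*5 + 1537)/(-3372 + 19*√7) = (-1*8*5 + 1537)/(-3372 + 19*√7) = (-8*5 + 1537)/(-3372 + 19*√7) = (-40 + 1537)/(-3372 + 19*√7) = 1497/(-3372 + 19*√7)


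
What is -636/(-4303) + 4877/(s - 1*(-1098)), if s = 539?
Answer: 22026863/7044011 ≈ 3.1270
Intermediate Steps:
-636/(-4303) + 4877/(s - 1*(-1098)) = -636/(-4303) + 4877/(539 - 1*(-1098)) = -636*(-1/4303) + 4877/(539 + 1098) = 636/4303 + 4877/1637 = 22026863/7044011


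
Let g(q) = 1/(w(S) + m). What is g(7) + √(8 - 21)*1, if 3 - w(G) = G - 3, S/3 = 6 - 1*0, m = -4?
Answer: -1/16 + I*√13 ≈ -0.0625 + 3.6056*I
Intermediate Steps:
S = 18 (S = 3*(6 - 1*0) = 3*(6 + 0) = 3*6 = 18)
w(G) = 6 - G (w(G) = 3 - (G - 3) = 3 - (-3 + G) = 3 + (3 - G) = 6 - G)
g(q) = -1/16 (g(q) = 1/((6 - 1*18) - 4) = 1/((6 - 18) - 4) = 1/(-12 - 4) = 1/(-16) = -1/16)
g(7) + √(8 - 21)*1 = -1/16 + √(8 - 21)*1 = -1/16 + √(-13)*1 = -1/16 + (I*√13)*1 = -1/16 + I*√13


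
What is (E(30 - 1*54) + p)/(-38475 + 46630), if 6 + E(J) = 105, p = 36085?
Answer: 36184/8155 ≈ 4.4370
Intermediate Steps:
E(J) = 99 (E(J) = -6 + 105 = 99)
(E(30 - 1*54) + p)/(-38475 + 46630) = (99 + 36085)/(-38475 + 46630) = 36184/8155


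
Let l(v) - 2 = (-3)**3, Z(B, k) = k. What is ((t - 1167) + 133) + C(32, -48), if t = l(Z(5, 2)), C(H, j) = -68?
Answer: -1127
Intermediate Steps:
l(v) = -25 (l(v) = 2 + (-3)**3 = 2 - 27 = -25)
t = -25
((t - 1167) + 133) + C(32, -48) = ((-25 - 1167) + 133) - 68 = (-1192 + 133) - 68 = -1059 - 68 = -1127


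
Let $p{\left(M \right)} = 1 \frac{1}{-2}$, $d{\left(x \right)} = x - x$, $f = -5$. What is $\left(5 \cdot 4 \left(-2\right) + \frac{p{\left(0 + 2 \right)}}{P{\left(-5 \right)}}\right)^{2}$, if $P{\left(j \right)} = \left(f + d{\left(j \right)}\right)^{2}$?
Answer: $\frac{4004001}{2500} \approx 1601.6$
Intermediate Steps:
$d{\left(x \right)} = 0$
$p{\left(M \right)} = - \frac{1}{2}$ ($p{\left(M \right)} = 1 \left(- \frac{1}{2}\right) = - \frac{1}{2}$)
$P{\left(j \right)} = 25$ ($P{\left(j \right)} = \left(-5 + 0\right)^{2} = \left(-5\right)^{2} = 25$)
$\left(5 \cdot 4 \left(-2\right) + \frac{p{\left(0 + 2 \right)}}{P{\left(-5 \right)}}\right)^{2} = \left(5 \cdot 4 \left(-2\right) - \frac{1}{2 \cdot 25}\right)^{2} = \left(20 \left(-2\right) - \frac{1}{50}\right)^{2} = \left(-40 - \frac{1}{50}\right)^{2} = \left(- \frac{2001}{50}\right)^{2} = \frac{4004001}{2500}$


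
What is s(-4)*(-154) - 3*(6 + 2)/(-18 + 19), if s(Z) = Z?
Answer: 592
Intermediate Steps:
s(-4)*(-154) - 3*(6 + 2)/(-18 + 19) = -4*(-154) - 3*(6 + 2)/(-18 + 19) = 616 - 24/1 = 616 - 24 = 592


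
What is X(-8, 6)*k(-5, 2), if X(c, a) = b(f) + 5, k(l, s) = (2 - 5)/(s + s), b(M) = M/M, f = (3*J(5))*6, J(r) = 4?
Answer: -9/2 ≈ -4.5000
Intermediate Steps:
f = 72 (f = (3*4)*6 = 12*6 = 72)
b(M) = 1
k(l, s) = -3/(2*s) (k(l, s) = -3*1/(2*s) = -3/(2*s))
X(c, a) = 6 (X(c, a) = 1 + 5 = 6)
X(-8, 6)*k(-5, 2) = 6*(-3/2/2) = 6*(-3/2*½) = 6*(-¾) = -9/2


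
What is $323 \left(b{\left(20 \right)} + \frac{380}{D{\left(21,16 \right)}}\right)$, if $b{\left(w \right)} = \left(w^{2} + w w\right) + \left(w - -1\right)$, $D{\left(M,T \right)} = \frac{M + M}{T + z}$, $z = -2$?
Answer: $\frac{918289}{3} \approx 3.061 \cdot 10^{5}$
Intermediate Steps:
$D{\left(M,T \right)} = \frac{2 M}{-2 + T}$ ($D{\left(M,T \right)} = \frac{M + M}{T - 2} = \frac{2 M}{-2 + T}$)
$b{\left(w \right)} = 1 + w + 2 w^{2}$ ($b{\left(w \right)} = \left(w^{2} + w^{2}\right) + \left(w + 1\right) = 2 w^{2} + \left(1 + w\right) = 1 + w + 2 w^{2}$)
$323 \left(b{\left(20 \right)} + \frac{380}{D{\left(21,16 \right)}}\right) = 323 \left(\left(1 + 20 + 2 \cdot 20^{2}\right) + \frac{380}{2 \cdot 21 \frac{1}{-2 + 16}}\right) = 323 \left(\left(1 + 20 + 2 \cdot 400\right) + \frac{380}{2 \cdot 21 \cdot \frac{1}{14}}\right) = 323 \left(\left(1 + 20 + 800\right) + \frac{380}{2 \cdot 21 \cdot \frac{1}{14}}\right) = 323 \left(821 + \frac{380}{3}\right) = 323 \cdot \frac{2843}{3} = \frac{918289}{3}$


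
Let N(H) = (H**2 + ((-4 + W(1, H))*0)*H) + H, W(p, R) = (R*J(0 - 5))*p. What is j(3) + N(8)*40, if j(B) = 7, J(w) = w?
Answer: 2887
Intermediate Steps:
W(p, R) = -5*R*p (W(p, R) = (R*(0 - 5))*p = (R*(-5))*p = (-5*R)*p = -5*R*p)
N(H) = H + H**2 (N(H) = (H**2 + ((-4 - 5*H*1)*0)*H) + H = (H**2 + ((-4 - 5*H)*0)*H) + H = (H**2 + 0*H) + H = (H**2 + 0) + H = H**2 + H = H + H**2)
j(3) + N(8)*40 = 7 + (8*(1 + 8))*40 = 7 + (8*9)*40 = 7 + 72*40 = 7 + 2880 = 2887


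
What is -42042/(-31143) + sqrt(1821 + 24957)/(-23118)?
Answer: 2002/1483 - sqrt(26778)/23118 ≈ 1.3429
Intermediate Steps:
-42042/(-31143) + sqrt(1821 + 24957)/(-23118) = -42042*(-1/31143) + sqrt(26778)*(-1/23118) = 2002/1483 - sqrt(26778)/23118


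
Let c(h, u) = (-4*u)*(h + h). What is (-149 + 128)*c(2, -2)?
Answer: -672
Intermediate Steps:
c(h, u) = -8*h*u (c(h, u) = (-4*u)*(2*h) = -8*h*u)
(-149 + 128)*c(2, -2) = (-149 + 128)*(-8*2*(-2)) = -21*32 = -672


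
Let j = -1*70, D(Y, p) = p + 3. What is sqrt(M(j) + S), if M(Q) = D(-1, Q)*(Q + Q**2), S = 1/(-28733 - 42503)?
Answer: I*sqrt(410545213043449)/35618 ≈ 568.87*I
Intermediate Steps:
S = -1/71236 (S = 1/(-71236) = -1/71236 ≈ -1.4038e-5)
D(Y, p) = 3 + p
j = -70
M(Q) = (3 + Q)*(Q + Q**2)
sqrt(M(j) + S) = sqrt(-70*(1 - 70)*(3 - 70) - 1/71236) = sqrt(-70*(-69)*(-67) - 1/71236) = sqrt(-323610 - 1/71236) = sqrt(-23052681961/71236) = I*sqrt(410545213043449)/35618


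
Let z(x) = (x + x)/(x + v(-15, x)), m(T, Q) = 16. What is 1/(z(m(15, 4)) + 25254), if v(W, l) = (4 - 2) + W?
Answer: 3/75794 ≈ 3.9581e-5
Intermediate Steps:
v(W, l) = 2 + W
z(x) = 2*x/(-13 + x) (z(x) = (x + x)/(x + (2 - 15)) = (2*x)/(x - 13) = (2*x)/(-13 + x) = 2*x/(-13 + x))
1/(z(m(15, 4)) + 25254) = 1/(2*16/(-13 + 16) + 25254) = 1/(2*16/3 + 25254) = 1/(2*16*(1/3) + 25254) = 1/(32/3 + 25254) = 1/(75794/3) = 3/75794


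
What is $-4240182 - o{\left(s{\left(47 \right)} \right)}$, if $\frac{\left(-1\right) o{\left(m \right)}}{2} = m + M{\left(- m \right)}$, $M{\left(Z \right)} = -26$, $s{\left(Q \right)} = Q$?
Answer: $-4240140$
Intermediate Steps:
$o{\left(m \right)} = 52 - 2 m$ ($o{\left(m \right)} = - 2 \left(m - 26\right) = - 2 \left(-26 + m\right) = 52 - 2 m$)
$-4240182 - o{\left(s{\left(47 \right)} \right)} = -4240182 - \left(52 - 94\right) = -4240182 - -42 = -4240182 + 42 = -4240140$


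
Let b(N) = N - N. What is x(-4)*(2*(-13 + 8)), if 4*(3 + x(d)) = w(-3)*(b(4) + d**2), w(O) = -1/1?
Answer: 70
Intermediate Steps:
b(N) = 0
w(O) = -1 (w(O) = -1*1 = -1)
x(d) = -3 - d**2/4 (x(d) = -3 + (-(0 + d**2))/4 = -3 + (-d**2)/4 = -3 - d**2/4)
x(-4)*(2*(-13 + 8)) = (-3 - 1/4*(-4)**2)*(2*(-13 + 8)) = (-3 - 1/4*16)*(2*(-5)) = (-3 - 4)*(-10) = -7*(-10) = 70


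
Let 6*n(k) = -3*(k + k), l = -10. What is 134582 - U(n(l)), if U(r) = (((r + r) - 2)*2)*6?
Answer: 134366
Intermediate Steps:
n(k) = -k (n(k) = (-3*(k + k))/6 = (-6*k)/6 = -k)
U(r) = -24 + 24*r (U(r) = ((2*r - 2)*2)*6 = ((-2 + 2*r)*2)*6 = (-4 + 4*r)*6 = -24 + 24*r)
134582 - U(n(l)) = 134582 - (-24 + 24*(-1*(-10))) = 134582 - (-24 + 24*10) = 134582 - (-24 + 240) = 134582 - 1*216 = 134582 - 216 = 134366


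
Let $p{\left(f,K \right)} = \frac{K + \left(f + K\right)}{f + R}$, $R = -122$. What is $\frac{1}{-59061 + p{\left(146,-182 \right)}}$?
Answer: $- \frac{12}{708841} \approx -1.6929 \cdot 10^{-5}$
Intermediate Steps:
$p{\left(f,K \right)} = \frac{f + 2 K}{-122 + f}$ ($p{\left(f,K \right)} = \frac{K + \left(f + K\right)}{f - 122} = \frac{K + \left(K + f\right)}{-122 + f} = \frac{f + 2 K}{-122 + f}$)
$\frac{1}{-59061 + p{\left(146,-182 \right)}} = \frac{1}{-59061 + \frac{146 + 2 \left(-182\right)}{-122 + 146}} = \frac{1}{-59061 + \frac{146 - 364}{24}} = \frac{1}{-59061 + \frac{1}{24} \left(-218\right)} = \frac{1}{-59061 - \frac{109}{12}} = \frac{1}{- \frac{708841}{12}} = - \frac{12}{708841}$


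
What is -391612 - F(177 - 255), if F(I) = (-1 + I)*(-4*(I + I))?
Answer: -342316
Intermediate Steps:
F(I) = -8*I*(-1 + I) (F(I) = (-1 + I)*(-8*I) = -8*I*(-1 + I))
-391612 - F(177 - 255) = -391612 - 8*(177 - 255)*(1 - (177 - 255)) = -391612 - 8*(-78)*(1 - 1*(-78)) = -391612 - 8*(-78)*(1 + 78) = -391612 - 8*(-78)*79 = -391612 - 1*(-49296) = -391612 + 49296 = -342316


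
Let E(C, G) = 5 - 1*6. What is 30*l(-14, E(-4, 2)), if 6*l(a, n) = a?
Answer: -70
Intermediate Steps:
E(C, G) = -1 (E(C, G) = 5 - 6 = -1)
l(a, n) = a/6
30*l(-14, E(-4, 2)) = 30*((⅙)*(-14)) = 30*(-7/3) = -70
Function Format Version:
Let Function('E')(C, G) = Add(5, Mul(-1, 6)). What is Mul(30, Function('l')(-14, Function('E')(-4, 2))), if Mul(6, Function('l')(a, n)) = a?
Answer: -70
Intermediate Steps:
Function('E')(C, G) = -1 (Function('E')(C, G) = Add(5, -6) = -1)
Function('l')(a, n) = Mul(Rational(1, 6), a)
Mul(30, Function('l')(-14, Function('E')(-4, 2))) = Mul(30, Mul(Rational(1, 6), -14)) = Mul(30, Rational(-7, 3)) = -70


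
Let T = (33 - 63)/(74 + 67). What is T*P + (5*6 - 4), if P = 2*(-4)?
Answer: 1302/47 ≈ 27.702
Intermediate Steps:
P = -8
T = -10/47 (T = -30/141 = -30*1/141 = -10/47 ≈ -0.21277)
T*P + (5*6 - 4) = -10/47*(-8) + (5*6 - 4) = 80/47 + (30 - 4) = 80/47 + 26 = 1302/47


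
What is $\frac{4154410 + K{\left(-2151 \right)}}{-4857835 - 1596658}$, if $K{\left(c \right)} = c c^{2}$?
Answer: $\frac{9948094541}{6454493} \approx 1541.3$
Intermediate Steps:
$K{\left(c \right)} = c^{3}$
$\frac{4154410 + K{\left(-2151 \right)}}{-4857835 - 1596658} = \frac{4154410 + \left(-2151\right)^{3}}{-4857835 - 1596658} = \frac{4154410 - 9952248951}{-6454493} = \left(-9948094541\right) \left(- \frac{1}{6454493}\right) = \frac{9948094541}{6454493}$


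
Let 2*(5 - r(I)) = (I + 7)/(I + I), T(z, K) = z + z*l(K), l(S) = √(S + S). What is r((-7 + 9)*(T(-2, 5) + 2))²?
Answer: 57809/2560 + 133*√10/320 ≈ 23.896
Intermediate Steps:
l(S) = √2*√S (l(S) = √(2*S) = √2*√S)
T(z, K) = z + z*√2*√K (T(z, K) = z + z*(√2*√K) = z + z*√2*√K)
r(I) = 5 - (7 + I)/(4*I) (r(I) = 5 - (I + 7)/(2*(I + I)) = 5 - (7 + I)/(2*(2*I)) = 5 - (7 + I)*1/(2*I)/2 = 5 - (7 + I)/(4*I))
r((-7 + 9)*(T(-2, 5) + 2))² = ((-7 + 19*((-7 + 9)*(-2*(1 + √2*√5) + 2)))/(4*(((-7 + 9)*(-2*(1 + √2*√5) + 2)))))² = ((-7 + 19*(2*(-2*(1 + √10) + 2)))/(4*((2*(-2*(1 + √10) + 2)))))² = ((-7 + 19*(2*((-2 - 2*√10) + 2)))/(4*((2*((-2 - 2*√10) + 2)))))² = ((-7 + 19*(2*(-2*√10)))/(4*((2*(-2*√10)))))² = ((-7 + 19*(-4*√10))/(4*((-4*√10))))² = ((-√10/40)*(-7 - 76*√10)/4)² = (-√10*(-7 - 76*√10)/160)² = (-7 - 76*√10)²/2560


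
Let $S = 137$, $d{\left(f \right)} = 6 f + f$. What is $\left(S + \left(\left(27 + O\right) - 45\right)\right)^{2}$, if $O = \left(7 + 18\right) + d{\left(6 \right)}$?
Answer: $34596$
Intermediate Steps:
$d{\left(f \right)} = 7 f$
$O = 67$ ($O = \left(7 + 18\right) + 7 \cdot 6 = 25 + 42 = 67$)
$\left(S + \left(\left(27 + O\right) - 45\right)\right)^{2} = \left(137 + \left(\left(27 + 67\right) - 45\right)\right)^{2} = \left(137 + \left(94 - 45\right)\right)^{2} = \left(137 + 49\right)^{2} = 186^{2} = 34596$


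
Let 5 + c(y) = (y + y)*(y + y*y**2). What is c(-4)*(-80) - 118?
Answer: -43238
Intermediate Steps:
c(y) = -5 + 2*y*(y + y**3) (c(y) = -5 + (y + y)*(y + y*y**2) = -5 + (2*y)*(y + y**3) = -5 + 2*y*(y + y**3))
c(-4)*(-80) - 118 = (-5 + 2*(-4)**2 + 2*(-4)**4)*(-80) - 118 = (-5 + 2*16 + 2*256)*(-80) - 118 = (-5 + 32 + 512)*(-80) - 118 = 539*(-80) - 118 = -43120 - 118 = -43238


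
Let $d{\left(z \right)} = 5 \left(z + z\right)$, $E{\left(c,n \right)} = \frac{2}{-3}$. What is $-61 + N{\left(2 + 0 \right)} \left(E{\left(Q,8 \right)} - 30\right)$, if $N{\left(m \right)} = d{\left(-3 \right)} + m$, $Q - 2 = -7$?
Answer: $\frac{2393}{3} \approx 797.67$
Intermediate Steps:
$Q = -5$ ($Q = 2 - 7 = -5$)
$E{\left(c,n \right)} = - \frac{2}{3}$ ($E{\left(c,n \right)} = 2 \left(- \frac{1}{3}\right) = - \frac{2}{3}$)
$d{\left(z \right)} = 10 z$ ($d{\left(z \right)} = 5 \cdot 2 z = 10 z$)
$N{\left(m \right)} = -30 + m$ ($N{\left(m \right)} = 10 \left(-3\right) + m = -30 + m$)
$-61 + N{\left(2 + 0 \right)} \left(E{\left(Q,8 \right)} - 30\right) = -61 + \left(-30 + \left(2 + 0\right)\right) \left(- \frac{2}{3} - 30\right) = -61 + \left(-30 + 2\right) \left(- \frac{92}{3}\right) = -61 - - \frac{2576}{3} = -61 + \frac{2576}{3} = \frac{2393}{3}$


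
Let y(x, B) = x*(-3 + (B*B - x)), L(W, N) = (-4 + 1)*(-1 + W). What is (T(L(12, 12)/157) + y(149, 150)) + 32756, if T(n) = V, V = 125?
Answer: 3362733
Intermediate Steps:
L(W, N) = 3 - 3*W (L(W, N) = -3*(-1 + W) = 3 - 3*W)
T(n) = 125
y(x, B) = x*(-3 + B**2 - x) (y(x, B) = x*(-3 + (B**2 - x)) = x*(-3 + B**2 - x))
(T(L(12, 12)/157) + y(149, 150)) + 32756 = (125 + 149*(-3 + 150**2 - 1*149)) + 32756 = (125 + 149*(-3 + 22500 - 149)) + 32756 = (125 + 149*22348) + 32756 = (125 + 3329852) + 32756 = 3329977 + 32756 = 3362733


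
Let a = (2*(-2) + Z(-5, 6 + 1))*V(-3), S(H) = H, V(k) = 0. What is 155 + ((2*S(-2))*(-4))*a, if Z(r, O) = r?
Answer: 155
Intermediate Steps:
a = 0 (a = (2*(-2) - 5)*0 = (-4 - 5)*0 = -9*0 = 0)
155 + ((2*S(-2))*(-4))*a = 155 + ((2*(-2))*(-4))*0 = 155 - 4*(-4)*0 = 155 + 16*0 = 155 + 0 = 155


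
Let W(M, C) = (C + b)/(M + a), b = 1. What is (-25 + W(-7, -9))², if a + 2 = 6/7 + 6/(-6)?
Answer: 37249/64 ≈ 582.02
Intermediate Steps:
a = -15/7 (a = -2 + (6/7 + 6/(-6)) = -2 + (6*(⅐) + 6*(-⅙)) = -2 + (6/7 - 1) = -2 - ⅐ = -15/7 ≈ -2.1429)
W(M, C) = (1 + C)/(-15/7 + M) (W(M, C) = (C + 1)/(M - 15/7) = (1 + C)/(-15/7 + M))
(-25 + W(-7, -9))² = (-25 + 7*(1 - 9)/(-15 + 7*(-7)))² = (-25 + 7*(-8)/(-15 - 49))² = (-25 + 7*(-8)/(-64))² = (-25 + 7*(-1/64)*(-8))² = (-25 + 7/8)² = (-193/8)² = 37249/64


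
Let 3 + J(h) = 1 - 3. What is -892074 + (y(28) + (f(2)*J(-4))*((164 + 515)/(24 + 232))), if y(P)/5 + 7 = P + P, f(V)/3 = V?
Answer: -114164297/128 ≈ -8.9191e+5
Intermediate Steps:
J(h) = -5 (J(h) = -3 + (1 - 3) = -3 - 2 = -5)
f(V) = 3*V
y(P) = -35 + 10*P (y(P) = -35 + 5*(P + P) = -35 + 5*(2*P) = -35 + 10*P)
-892074 + (y(28) + (f(2)*J(-4))*((164 + 515)/(24 + 232))) = -892074 + ((-35 + 10*28) + ((3*2)*(-5))*((164 + 515)/(24 + 232))) = -892074 + ((-35 + 280) + (6*(-5))*(679/256)) = -892074 + (245 - 20370/256) = -892074 + (245 - 30*679/256) = -892074 + (245 - 10185/128) = -892074 + 21175/128 = -114164297/128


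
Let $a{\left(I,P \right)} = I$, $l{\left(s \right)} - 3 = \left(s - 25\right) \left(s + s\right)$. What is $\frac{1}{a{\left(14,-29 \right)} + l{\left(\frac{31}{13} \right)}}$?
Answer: $- \frac{169}{15355} \approx -0.011006$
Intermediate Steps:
$l{\left(s \right)} = 3 + 2 s \left(-25 + s\right)$ ($l{\left(s \right)} = 3 + \left(s - 25\right) \left(s + s\right) = 3 + \left(-25 + s\right) 2 s = 3 + 2 s \left(-25 + s\right)$)
$\frac{1}{a{\left(14,-29 \right)} + l{\left(\frac{31}{13} \right)}} = \frac{1}{14 + \left(3 - 50 \cdot \frac{31}{13} + 2 \left(\frac{31}{13}\right)^{2}\right)} = \frac{1}{14 + \left(3 - 50 \cdot 31 \cdot \frac{1}{13} + 2 \left(31 \cdot \frac{1}{13}\right)^{2}\right)} = \frac{1}{14 + \left(3 - \frac{1550}{13} + 2 \left(\frac{31}{13}\right)^{2}\right)} = \frac{1}{14 + \left(3 - \frac{1550}{13} + 2 \cdot \frac{961}{169}\right)} = \frac{1}{14 + \left(3 - \frac{1550}{13} + \frac{1922}{169}\right)} = \frac{1}{14 - \frac{17721}{169}} = \frac{1}{- \frac{15355}{169}} = - \frac{169}{15355}$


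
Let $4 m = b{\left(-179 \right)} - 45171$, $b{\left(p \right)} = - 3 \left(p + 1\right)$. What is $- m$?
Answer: $\frac{44637}{4} \approx 11159.0$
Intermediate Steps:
$b{\left(p \right)} = -3 - 3 p$ ($b{\left(p \right)} = - 3 \left(1 + p\right) = -3 - 3 p$)
$m = - \frac{44637}{4}$ ($m = \frac{\left(-3 - -537\right) - 45171}{4} = \frac{\left(-3 + 537\right) - 45171}{4} = \frac{534 - 45171}{4} = \frac{1}{4} \left(-44637\right) = - \frac{44637}{4} \approx -11159.0$)
$- m = \left(-1\right) \left(- \frac{44637}{4}\right) = \frac{44637}{4}$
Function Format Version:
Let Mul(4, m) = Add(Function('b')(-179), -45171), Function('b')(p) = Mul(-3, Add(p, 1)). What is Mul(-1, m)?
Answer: Rational(44637, 4) ≈ 11159.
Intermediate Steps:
Function('b')(p) = Add(-3, Mul(-3, p)) (Function('b')(p) = Mul(-3, Add(1, p)) = Add(-3, Mul(-3, p)))
m = Rational(-44637, 4) (m = Mul(Rational(1, 4), Add(Add(-3, Mul(-3, -179)), -45171)) = Mul(Rational(1, 4), Add(Add(-3, 537), -45171)) = Mul(Rational(1, 4), Add(534, -45171)) = Mul(Rational(1, 4), -44637) = Rational(-44637, 4) ≈ -11159.)
Mul(-1, m) = Mul(-1, Rational(-44637, 4)) = Rational(44637, 4)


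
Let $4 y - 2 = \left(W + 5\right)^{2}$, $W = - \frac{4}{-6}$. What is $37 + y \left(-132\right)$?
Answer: $- \frac{3266}{3} \approx -1088.7$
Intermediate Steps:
$W = \frac{2}{3}$ ($W = \left(-4\right) \left(- \frac{1}{6}\right) = \frac{2}{3} \approx 0.66667$)
$y = \frac{307}{36}$ ($y = \frac{1}{2} + \frac{\left(\frac{2}{3} + 5\right)^{2}}{4} = \frac{1}{2} + \frac{\left(\frac{17}{3}\right)^{2}}{4} = \frac{1}{2} + \frac{1}{4} \cdot \frac{289}{9} = \frac{1}{2} + \frac{289}{36} = \frac{307}{36} \approx 8.5278$)
$37 + y \left(-132\right) = 37 + \frac{307}{36} \left(-132\right) = 37 - \frac{3377}{3} = - \frac{3266}{3}$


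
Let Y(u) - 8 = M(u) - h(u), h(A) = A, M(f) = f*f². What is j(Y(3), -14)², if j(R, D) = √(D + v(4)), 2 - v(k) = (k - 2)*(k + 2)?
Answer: -24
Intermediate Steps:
M(f) = f³
v(k) = 2 - (-2 + k)*(2 + k) (v(k) = 2 - (k - 2)*(k + 2) = 2 - (-2 + k)*(2 + k))
Y(u) = 8 + u³ - u (Y(u) = 8 + (u³ - u) = 8 + u³ - u)
j(R, D) = √(-10 + D) (j(R, D) = √(D + (6 - 1*4²)) = √(D + (6 - 1*16)) = √(D + (6 - 16)) = √(D - 10) = √(-10 + D))
j(Y(3), -14)² = (√(-10 - 14))² = (√(-24))² = (2*I*√6)² = -24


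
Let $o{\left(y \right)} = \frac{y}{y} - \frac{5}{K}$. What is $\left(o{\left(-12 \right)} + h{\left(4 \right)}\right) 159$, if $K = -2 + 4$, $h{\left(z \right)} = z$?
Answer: $\frac{795}{2} \approx 397.5$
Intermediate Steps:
$K = 2$
$o{\left(y \right)} = - \frac{3}{2}$ ($o{\left(y \right)} = \frac{y}{y} - \frac{5}{2} = 1 - \frac{5}{2} = - \frac{3}{2}$)
$\left(o{\left(-12 \right)} + h{\left(4 \right)}\right) 159 = \left(- \frac{3}{2} + 4\right) 159 = \frac{5}{2} \cdot 159 = \frac{795}{2}$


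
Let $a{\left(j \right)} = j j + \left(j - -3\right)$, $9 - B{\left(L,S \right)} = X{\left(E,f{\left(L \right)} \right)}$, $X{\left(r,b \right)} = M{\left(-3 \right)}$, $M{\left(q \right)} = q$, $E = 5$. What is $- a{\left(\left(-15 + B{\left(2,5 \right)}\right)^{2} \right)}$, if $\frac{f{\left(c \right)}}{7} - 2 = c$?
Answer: $-93$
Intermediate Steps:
$f{\left(c \right)} = 14 + 7 c$
$X{\left(r,b \right)} = -3$
$B{\left(L,S \right)} = 12$ ($B{\left(L,S \right)} = 9 - -3 = 9 + 3 = 12$)
$a{\left(j \right)} = 3 + j + j^{2}$ ($a{\left(j \right)} = j^{2} + \left(j + 3\right) = j^{2} + \left(3 + j\right) = 3 + j + j^{2}$)
$- a{\left(\left(-15 + B{\left(2,5 \right)}\right)^{2} \right)} = - (3 + \left(-15 + 12\right)^{2} + \left(\left(-15 + 12\right)^{2}\right)^{2}) = - (3 + \left(-3\right)^{2} + \left(\left(-3\right)^{2}\right)^{2}) = - (3 + 9 + 9^{2}) = - (3 + 9 + 81) = \left(-1\right) 93 = -93$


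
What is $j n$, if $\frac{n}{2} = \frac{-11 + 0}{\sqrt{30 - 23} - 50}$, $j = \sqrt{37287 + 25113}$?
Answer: $\frac{880 \sqrt{39} \left(50 + \sqrt{7}\right)}{2493} \approx 116.05$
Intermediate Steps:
$j = 40 \sqrt{39}$ ($j = \sqrt{62400} = 40 \sqrt{39} \approx 249.8$)
$n = - \frac{22}{-50 + \sqrt{7}}$ ($n = 2 \frac{-11 + 0}{\sqrt{30 - 23} - 50} = 2 \left(- \frac{11}{\sqrt{7} - 50}\right) = 2 \left(- \frac{11}{-50 + \sqrt{7}}\right) = - \frac{22}{-50 + \sqrt{7}} \approx 0.46458$)
$j n = 40 \sqrt{39} \left(\frac{1100}{2493} + \frac{22 \sqrt{7}}{2493}\right)$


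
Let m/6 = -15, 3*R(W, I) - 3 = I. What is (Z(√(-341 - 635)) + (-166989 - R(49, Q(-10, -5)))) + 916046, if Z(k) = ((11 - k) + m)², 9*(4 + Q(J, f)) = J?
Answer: 20366713/27 + 632*I*√61 ≈ 7.5432e+5 + 4936.1*I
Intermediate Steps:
Q(J, f) = -4 + J/9
R(W, I) = 1 + I/3
m = -90 (m = 6*(-15) = -90)
Z(k) = (-79 - k)² (Z(k) = ((11 - k) - 90)² = (-79 - k)²)
(Z(√(-341 - 635)) + (-166989 - R(49, Q(-10, -5)))) + 916046 = ((79 + √(-341 - 635))² + (-166989 - (1 + (-4 + (⅑)*(-10))/3))) + 916046 = ((79 + √(-976))² + (-166989 - (1 + (-4 - 10/9)/3))) + 916046 = ((79 + 4*I*√61)² + (-166989 - (1 + (⅓)*(-46/9)))) + 916046 = ((79 + 4*I*√61)² + (-166989 - (1 - 46/27))) + 916046 = ((79 + 4*I*√61)² + (-166989 - 1*(-19/27))) + 916046 = ((79 + 4*I*√61)² + (-166989 + 19/27)) + 916046 = ((79 + 4*I*√61)² - 4508684/27) + 916046 = (-4508684/27 + (79 + 4*I*√61)²) + 916046 = 20224558/27 + (79 + 4*I*√61)²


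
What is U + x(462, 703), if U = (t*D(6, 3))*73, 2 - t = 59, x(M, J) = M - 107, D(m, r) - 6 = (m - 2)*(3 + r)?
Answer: -124475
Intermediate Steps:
D(m, r) = 6 + (-2 + m)*(3 + r) (D(m, r) = 6 + (m - 2)*(3 + r) = 6 + (-2 + m)*(3 + r))
x(M, J) = -107 + M
t = -57 (t = 2 - 1*59 = 2 - 59 = -57)
U = -124830 (U = -57*(-2*3 + 3*6 + 6*3)*73 = -57*(-6 + 18 + 18)*73 = -57*30*73 = -1710*73 = -124830)
U + x(462, 703) = -124830 + (-107 + 462) = -124830 + 355 = -124475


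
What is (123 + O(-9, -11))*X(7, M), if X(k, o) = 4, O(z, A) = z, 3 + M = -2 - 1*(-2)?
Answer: 456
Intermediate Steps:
M = -3 (M = -3 + (-2 - 1*(-2)) = -3 + (-2 + 2) = -3 + 0 = -3)
(123 + O(-9, -11))*X(7, M) = (123 - 9)*4 = 114*4 = 456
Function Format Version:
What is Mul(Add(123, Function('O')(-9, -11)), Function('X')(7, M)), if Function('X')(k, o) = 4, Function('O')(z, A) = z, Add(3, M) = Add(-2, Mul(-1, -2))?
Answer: 456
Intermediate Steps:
M = -3 (M = Add(-3, Add(-2, Mul(-1, -2))) = Add(-3, Add(-2, 2)) = Add(-3, 0) = -3)
Mul(Add(123, Function('O')(-9, -11)), Function('X')(7, M)) = Mul(Add(123, -9), 4) = Mul(114, 4) = 456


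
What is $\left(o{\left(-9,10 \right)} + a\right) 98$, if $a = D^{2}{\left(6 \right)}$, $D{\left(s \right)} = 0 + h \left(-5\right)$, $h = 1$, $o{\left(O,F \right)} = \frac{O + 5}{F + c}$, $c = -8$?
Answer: $2254$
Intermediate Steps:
$o{\left(O,F \right)} = \frac{5 + O}{-8 + F}$ ($o{\left(O,F \right)} = \frac{O + 5}{F - 8} = \frac{5 + O}{-8 + F}$)
$D{\left(s \right)} = -5$ ($D{\left(s \right)} = 0 + 1 \left(-5\right) = 0 - 5 = -5$)
$a = 25$ ($a = \left(-5\right)^{2} = 25$)
$\left(o{\left(-9,10 \right)} + a\right) 98 = \left(\frac{5 - 9}{-8 + 10} + 25\right) 98 = \left(\frac{1}{2} \left(-4\right) + 25\right) 98 = \left(-2 + 25\right) 98 = 23 \cdot 98 = 2254$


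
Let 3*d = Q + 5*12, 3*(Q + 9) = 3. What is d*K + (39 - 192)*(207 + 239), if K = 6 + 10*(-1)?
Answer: -204922/3 ≈ -68307.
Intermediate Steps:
Q = -8 (Q = -9 + (1/3)*3 = -9 + 1 = -8)
K = -4 (K = 6 - 10 = -4)
d = 52/3 (d = (-8 + 5*12)/3 = (-8 + 60)/3 = (1/3)*52 = 52/3 ≈ 17.333)
d*K + (39 - 192)*(207 + 239) = (52/3)*(-4) + (39 - 192)*(207 + 239) = -208/3 - 153*446 = -208/3 - 68238 = -204922/3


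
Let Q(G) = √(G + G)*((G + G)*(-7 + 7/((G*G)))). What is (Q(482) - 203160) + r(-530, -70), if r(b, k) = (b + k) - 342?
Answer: -204102 - 3252522*√241/241 ≈ -4.1362e+5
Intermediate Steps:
r(b, k) = -342 + b + k
Q(G) = 2*√2*G^(3/2)*(-7 + 7/G²) (Q(G) = √(2*G)*((2*G)*(-7 + 7/(G²))) = (√2*√G)*((2*G)*(-7 + 7/G²)) = (√2*√G)*(2*G*(-7 + 7/G²)) = 2*√2*G^(3/2)*(-7 + 7/G²))
(Q(482) - 203160) + r(-530, -70) = (14*√2*(1 - 1*482²)/√482 - 203160) + (-342 - 530 - 70) = (14*√2*(√482/482)*(1 - 1*232324) - 203160) - 942 = (14*√2*(√482/482)*(1 - 232324) - 203160) - 942 = (14*√2*(√482/482)*(-232323) - 203160) - 942 = (-3252522*√241/241 - 203160) - 942 = (-203160 - 3252522*√241/241) - 942 = -204102 - 3252522*√241/241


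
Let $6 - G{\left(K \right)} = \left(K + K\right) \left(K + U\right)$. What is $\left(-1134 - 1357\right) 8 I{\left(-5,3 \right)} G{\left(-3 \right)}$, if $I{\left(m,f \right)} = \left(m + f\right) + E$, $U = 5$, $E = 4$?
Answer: $-717408$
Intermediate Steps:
$I{\left(m,f \right)} = 4 + f + m$ ($I{\left(m,f \right)} = \left(m + f\right) + 4 = \left(f + m\right) + 4 = 4 + f + m$)
$G{\left(K \right)} = 6 - 2 K \left(5 + K\right)$ ($G{\left(K \right)} = 6 - \left(K + K\right) \left(K + 5\right) = 6 - 2 K \left(5 + K\right)$)
$\left(-1134 - 1357\right) 8 I{\left(-5,3 \right)} G{\left(-3 \right)} = \left(-1134 - 1357\right) 8 \left(4 + 3 - 5\right) \left(6 - -30 - 2 \left(-3\right)^{2}\right) = - 2491 \cdot 8 \cdot 2 \left(6 + 30 - 18\right) = - 2491 \cdot 16 \left(6 + 30 - 18\right) = - 2491 \cdot 16 \cdot 18 = \left(-2491\right) 288 = -717408$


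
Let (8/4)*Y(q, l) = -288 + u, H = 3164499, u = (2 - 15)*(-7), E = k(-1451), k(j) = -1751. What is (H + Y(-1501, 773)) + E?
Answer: 6325299/2 ≈ 3.1626e+6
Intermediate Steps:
E = -1751
u = 91 (u = -13*(-7) = 91)
Y(q, l) = -197/2 (Y(q, l) = (-288 + 91)/2 = (½)*(-197) = -197/2)
(H + Y(-1501, 773)) + E = (3164499 - 197/2) - 1751 = 6328801/2 - 1751 = 6325299/2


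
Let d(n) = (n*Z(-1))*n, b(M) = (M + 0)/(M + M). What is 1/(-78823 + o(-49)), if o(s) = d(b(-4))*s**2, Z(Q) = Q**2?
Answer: -4/312891 ≈ -1.2784e-5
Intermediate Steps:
b(M) = 1/2 (b(M) = M/((2*M)) = M*(1/(2*M)) = 1/2)
d(n) = n**2 (d(n) = (n*(-1)**2)*n = (n*1)*n = n*n = n**2)
o(s) = s**2/4 (o(s) = (1/2)**2*s**2 = s**2/4)
1/(-78823 + o(-49)) = 1/(-78823 + (1/4)*(-49)**2) = 1/(-78823 + (1/4)*2401) = 1/(-78823 + 2401/4) = 1/(-312891/4) = -4/312891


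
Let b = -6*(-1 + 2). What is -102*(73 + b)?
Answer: -6834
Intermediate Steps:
b = -6 (b = -6*1 = -6)
-102*(73 + b) = -102*(73 - 6) = -102*67 = -6834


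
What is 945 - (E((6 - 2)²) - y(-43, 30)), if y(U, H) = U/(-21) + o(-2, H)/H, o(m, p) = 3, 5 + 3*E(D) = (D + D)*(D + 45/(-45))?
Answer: 55217/70 ≈ 788.81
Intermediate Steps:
E(D) = -5/3 + 2*D*(-1 + D)/3 (E(D) = -5/3 + ((D + D)*(D + 45/(-45)))/3 = -5/3 + ((2*D)*(D + 45*(-1/45)))/3 = -5/3 + ((2*D)*(D - 1))/3 = -5/3 + ((2*D)*(-1 + D))/3 = -5/3 + (2*D*(-1 + D))/3 = -5/3 + 2*D*(-1 + D)/3)
y(U, H) = 3/H - U/21 (y(U, H) = U/(-21) + 3/H = U*(-1/21) + 3/H = -U/21 + 3/H = 3/H - U/21)
945 - (E((6 - 2)²) - y(-43, 30)) = 945 - ((-5/3 - 2*(6 - 2)²/3 + 2*((6 - 2)²)²/3) - (3/30 - 1/21*(-43))) = 945 - ((-5/3 - ⅔*4² + 2*(4²)²/3) - (3*(1/30) + 43/21)) = 945 - ((-5/3 - ⅔*16 + (⅔)*16²) - (⅒ + 43/21)) = 945 - ((-5/3 - 32/3 + (⅔)*256) - 1*451/210) = 945 - ((-5/3 - 32/3 + 512/3) - 451/210) = 945 - (475/3 - 451/210) = 945 - 1*10933/70 = 945 - 10933/70 = 55217/70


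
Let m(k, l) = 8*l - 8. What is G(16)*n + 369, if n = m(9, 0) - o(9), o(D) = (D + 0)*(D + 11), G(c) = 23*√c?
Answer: -16927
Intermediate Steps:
m(k, l) = -8 + 8*l
o(D) = D*(11 + D)
n = -188 (n = (-8 + 8*0) - 9*(11 + 9) = (-8 + 0) - 9*20 = -8 - 1*180 = -8 - 180 = -188)
G(16)*n + 369 = (23*√16)*(-188) + 369 = (23*4)*(-188) + 369 = 92*(-188) + 369 = -17296 + 369 = -16927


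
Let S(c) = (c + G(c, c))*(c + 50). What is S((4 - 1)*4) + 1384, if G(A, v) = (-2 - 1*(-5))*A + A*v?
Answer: 13288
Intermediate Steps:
G(A, v) = 3*A + A*v (G(A, v) = (-2 + 5)*A + A*v = 3*A + A*v)
S(c) = (50 + c)*(c + c*(3 + c)) (S(c) = (c + c*(3 + c))*(c + 50) = (c + c*(3 + c))*(50 + c) = (50 + c)*(c + c*(3 + c)))
S((4 - 1)*4) + 1384 = ((4 - 1)*4)*(200 + ((4 - 1)*4)**2 + 54*((4 - 1)*4)) + 1384 = (3*4)*(200 + (3*4)**2 + 54*(3*4)) + 1384 = 12*(200 + 12**2 + 54*12) + 1384 = 12*(200 + 144 + 648) + 1384 = 12*992 + 1384 = 11904 + 1384 = 13288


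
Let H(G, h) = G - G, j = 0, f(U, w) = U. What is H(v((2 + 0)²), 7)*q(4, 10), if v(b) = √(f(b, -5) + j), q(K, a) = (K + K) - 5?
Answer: 0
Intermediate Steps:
q(K, a) = -5 + 2*K (q(K, a) = 2*K - 5 = -5 + 2*K)
v(b) = √b (v(b) = √(b + 0) = √b)
H(G, h) = 0
H(v((2 + 0)²), 7)*q(4, 10) = 0*(-5 + 2*4) = 0*(-5 + 8) = 0*3 = 0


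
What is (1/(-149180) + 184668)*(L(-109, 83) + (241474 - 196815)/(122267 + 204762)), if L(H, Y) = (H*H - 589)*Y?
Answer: 496693662396532710601/2869775660 ≈ 1.7308e+11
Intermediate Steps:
L(H, Y) = Y*(-589 + H²) (L(H, Y) = (H² - 589)*Y = (-589 + H²)*Y = Y*(-589 + H²))
(1/(-149180) + 184668)*(L(-109, 83) + (241474 - 196815)/(122267 + 204762)) = (1/(-149180) + 184668)*(83*(-589 + (-109)²) + (241474 - 196815)/(122267 + 204762)) = (-1/149180 + 184668)*(83*(-589 + 11881) + 44659/327029) = 27548772239*(83*11292 + 44659*(1/327029))/149180 = 27548772239*(937236 + 2627/19237)/149180 = (27548772239/149180)*(18029611559/19237) = 496693662396532710601/2869775660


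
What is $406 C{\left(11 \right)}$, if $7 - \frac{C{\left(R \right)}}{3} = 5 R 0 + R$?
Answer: $-4872$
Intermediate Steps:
$C{\left(R \right)} = 21 - 3 R$ ($C{\left(R \right)} = 21 - 3 \left(5 R 0 + R\right) = 21 - 3 \left(5 \cdot 0 + R\right) = 21 - 3 \left(0 + R\right) = 21 - 3 R$)
$406 C{\left(11 \right)} = 406 \left(21 - 33\right) = 406 \left(-12\right) = -4872$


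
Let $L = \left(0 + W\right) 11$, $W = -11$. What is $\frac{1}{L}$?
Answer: $- \frac{1}{121} \approx -0.0082645$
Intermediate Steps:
$L = -121$ ($L = \left(0 - 11\right) 11 = \left(-11\right) 11 = -121$)
$\frac{1}{L} = \frac{1}{-121} = - \frac{1}{121}$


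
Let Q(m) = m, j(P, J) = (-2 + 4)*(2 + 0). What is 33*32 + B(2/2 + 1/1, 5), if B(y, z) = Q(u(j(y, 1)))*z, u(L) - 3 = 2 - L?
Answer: 1061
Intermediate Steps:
j(P, J) = 4 (j(P, J) = 2*2 = 4)
u(L) = 5 - L (u(L) = 3 + (2 - L) = 5 - L)
B(y, z) = z (B(y, z) = (5 - 1*4)*z = (5 - 4)*z = 1*z = z)
33*32 + B(2/2 + 1/1, 5) = 33*32 + 5 = 1056 + 5 = 1061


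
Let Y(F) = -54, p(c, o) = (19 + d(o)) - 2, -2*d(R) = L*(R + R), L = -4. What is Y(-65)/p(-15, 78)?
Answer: -54/329 ≈ -0.16413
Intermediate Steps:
d(R) = 4*R (d(R) = -(-2)*(R + R) = -(-2)*2*R = -(-4)*R = 4*R)
p(c, o) = 17 + 4*o (p(c, o) = (19 + 4*o) - 2 = 17 + 4*o)
Y(-65)/p(-15, 78) = -54/(17 + 4*78) = -54/(17 + 312) = -54/329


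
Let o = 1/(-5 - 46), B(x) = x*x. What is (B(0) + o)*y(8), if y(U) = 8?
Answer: -8/51 ≈ -0.15686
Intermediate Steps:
B(x) = x**2
o = -1/51 (o = 1/(-51) = -1/51 ≈ -0.019608)
(B(0) + o)*y(8) = (0**2 - 1/51)*8 = (0 - 1/51)*8 = -1/51*8 = -8/51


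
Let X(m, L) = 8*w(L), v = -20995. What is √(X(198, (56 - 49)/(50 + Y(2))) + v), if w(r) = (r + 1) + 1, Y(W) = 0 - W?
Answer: I*√755202/6 ≈ 144.84*I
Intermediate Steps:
Y(W) = -W
w(r) = 2 + r (w(r) = (1 + r) + 1 = 2 + r)
X(m, L) = 16 + 8*L (X(m, L) = 8*(2 + L) = 16 + 8*L)
√(X(198, (56 - 49)/(50 + Y(2))) + v) = √((16 + 8*((56 - 49)/(50 - 1*2))) - 20995) = √((16 + 8*(7/(50 - 2))) - 20995) = √((16 + 8*(7/48)) - 20995) = √((16 + 7/6) - 20995) = √(103/6 - 20995) = √(-125867/6) = I*√755202/6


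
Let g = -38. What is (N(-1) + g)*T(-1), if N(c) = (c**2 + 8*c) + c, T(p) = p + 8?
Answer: -322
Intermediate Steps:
T(p) = 8 + p
N(c) = c**2 + 9*c
(N(-1) + g)*T(-1) = (-(9 - 1) - 38)*(8 - 1) = (-1*8 - 38)*7 = (-8 - 38)*7 = -46*7 = -322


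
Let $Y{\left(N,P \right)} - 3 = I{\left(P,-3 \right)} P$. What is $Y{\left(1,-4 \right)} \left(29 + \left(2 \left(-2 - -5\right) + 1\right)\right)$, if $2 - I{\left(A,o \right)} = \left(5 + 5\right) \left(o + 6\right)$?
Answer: $4140$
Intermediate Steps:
$I{\left(A,o \right)} = -58 - 10 o$ ($I{\left(A,o \right)} = 2 - \left(5 + 5\right) \left(o + 6\right) = 2 - 10 \left(6 + o\right) = 2 - \left(60 + 10 o\right) = -58 - 10 o$)
$Y{\left(N,P \right)} = 3 - 28 P$ ($Y{\left(N,P \right)} = 3 + \left(-58 - -30\right) P = 3 + \left(-58 + 30\right) P = 3 - 28 P$)
$Y{\left(1,-4 \right)} \left(29 + \left(2 \left(-2 - -5\right) + 1\right)\right) = \left(3 - -112\right) \left(29 + \left(2 \left(-2 - -5\right) + 1\right)\right) = \left(3 + 112\right) \left(29 + \left(2 \left(-2 + 5\right) + 1\right)\right) = 115 \left(29 + \left(2 \cdot 3 + 1\right)\right) = 115 \left(29 + \left(6 + 1\right)\right) = 115 \left(29 + 7\right) = 115 \cdot 36 = 4140$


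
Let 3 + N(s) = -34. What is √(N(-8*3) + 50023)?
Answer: 3*√5554 ≈ 223.58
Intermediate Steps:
N(s) = -37 (N(s) = -3 - 34 = -37)
√(N(-8*3) + 50023) = √(-37 + 50023) = √49986 = 3*√5554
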